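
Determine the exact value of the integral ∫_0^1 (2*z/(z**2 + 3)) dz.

Let u = z**2 + 3, so du = 2*z dz. When z = 0, u = 3; when z = 1, u = 4.
The integral becomes ∫ 1/u du from 3 to 4, with antiderivative log(u).
Back in z: F(z) = log(z**2 + 3).
Then F(1) - F(0) = (log(4)) - (log(3)) = log(4/3).

log(4/3)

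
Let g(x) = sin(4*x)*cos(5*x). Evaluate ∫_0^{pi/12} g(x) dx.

-4/9 + 11*sqrt(2)/72 + sqrt(6)/8

Use the identity sin(4*x)cos(5*x) = [sin(9*x) + sin(-x)]/2.
An antiderivative is F(x) = cos(x)/2 - cos(9*x)/18.
Then F(pi/12) - F(0) = (11*sqrt(2)/72 + sqrt(6)/8) - (4/9) = -4/9 + 11*sqrt(2)/72 + sqrt(6)/8.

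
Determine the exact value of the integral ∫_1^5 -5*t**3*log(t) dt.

195 - 3125*log(5)/4

Integrate by parts once (u = ln t, dv = -5*t**3 dt).
An antiderivative is F(t) = -5*t**4*(4*log(t) - 1)/16.
Then F(5) - F(1) = (3125/16 - 3125*log(5)/4) - (5/16) = 195 - 3125*log(5)/4.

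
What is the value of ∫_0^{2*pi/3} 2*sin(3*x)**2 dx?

Use the identity sin^2(3*x) = (1 - cos(6*x))/2.
An antiderivative is F(x) = x - sin(6*x)/6.
Then F(2*pi/3) - F(0) = (2*pi/3) - (0) = 2*pi/3.

2*pi/3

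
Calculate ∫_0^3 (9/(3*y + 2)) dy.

Let u = 3*y + 2, so du = 3 dy. When y = 0, u = 2; when y = 3, u = 11.
The integral becomes 3·∫ 1/u du from 2 to 11, with antiderivative 3*log(u).
Back in y: F(y) = 3*log(3*y + 2).
Then F(3) - F(0) = (3*log(11)) - (log(8)) = -3*log(2) + 3*log(11).

-3*log(2) + 3*log(11)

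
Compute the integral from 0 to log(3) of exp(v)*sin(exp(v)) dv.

Let u = exp(v), so du = exp(v) dv. When v = 0, u = 1; when v = log(3), u = 3.
The integral becomes ∫ sin(u) du from 1 to 3, with antiderivative -cos(u).
Back in v: F(v) = -cos(exp(v)).
Then F(log(3)) - F(0) = (-cos(3)) - (-cos(1)) = cos(1) - cos(3).

cos(1) - cos(3)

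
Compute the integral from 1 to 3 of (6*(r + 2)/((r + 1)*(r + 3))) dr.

Factor the denominator: r**2 + 4*r + 3 = (r + 3)(r + 1).
Partial fractions: 6*(r + 2)/((r + 1)*(r + 3)) = 3/(r + 3) + 3/(r + 1).
An antiderivative is F(r) = 3*log(r + 1) + 3*log(r + 3).
Then F(3) - F(1) = (3*log(3) + 9*log(2)) - (9*log(2)) = log(27).

log(27)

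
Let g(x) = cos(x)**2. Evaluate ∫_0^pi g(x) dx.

pi/2

Use the identity cos^2(x) = (1 + cos(2*x))/2.
An antiderivative is F(x) = x/2 + sin(2*x)/4.
Then F(pi) - F(0) = (pi/2) - (0) = pi/2.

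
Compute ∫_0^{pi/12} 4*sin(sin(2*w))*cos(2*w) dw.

2 - 2*cos(1/2)

Let u = sin(2*w), so du = 2*cos(2*w) dw. When w = 0, u = 0; when w = pi/12, u = 1/2.
The integral becomes 2·∫ sin(u) du from 0 to 1/2, with antiderivative -2*cos(u).
Back in w: F(w) = -2*cos(sin(2*w)).
Then F(pi/12) - F(0) = (-2*cos(1/2)) - (-2) = 2 - 2*cos(1/2).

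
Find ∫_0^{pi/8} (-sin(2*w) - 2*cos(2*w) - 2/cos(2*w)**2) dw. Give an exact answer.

-3/2 - sqrt(2)/4

An antiderivative is F(w) = -sin(2*w) + cos(2*w)/2 - tan(2*w).
Then F(pi/8) - F(0) = (-1 - sqrt(2)/4) - (1/2) = -3/2 - sqrt(2)/4.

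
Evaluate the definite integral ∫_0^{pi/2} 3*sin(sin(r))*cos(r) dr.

Let u = sin(r), so du = cos(r) dr. When r = 0, u = 0; when r = pi/2, u = 1.
The integral becomes 3·∫ sin(u) du from 0 to 1, with antiderivative -3*cos(u).
Back in r: F(r) = -3*cos(sin(r)).
Then F(pi/2) - F(0) = (-3*cos(1)) - (-3) = 3 - 3*cos(1).

3 - 3*cos(1)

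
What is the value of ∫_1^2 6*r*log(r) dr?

Integrate by parts once (u = ln r, dv = 6*r dr).
An antiderivative is F(r) = 3*r**2*(2*log(r) - 1)/2.
Then F(2) - F(1) = (-6 + 12*log(2)) - (-3/2) = -9/2 + 12*log(2).

-9/2 + 12*log(2)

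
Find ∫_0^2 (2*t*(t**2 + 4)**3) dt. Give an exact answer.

Let u = t**2 + 4, so du = 2*t dt. When t = 0, u = 4; when t = 2, u = 8.
The integral becomes ∫ u**3 du from 4 to 8, with antiderivative u**4/4.
Back in t: F(t) = (t**2 + 4)**4/4.
Then F(2) - F(0) = (1024) - (64) = 960.

960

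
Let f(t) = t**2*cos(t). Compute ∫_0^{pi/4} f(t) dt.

Integrate by parts twice (u = t^2, dv = cos(t) dt).
An antiderivative is F(t) = t**2*sin(t) + 2*t*cos(t) - 2*sin(t).
Then F(pi/4) - F(0) = (sqrt(2)*(-32 + pi**2 + 8*pi)/32) - (0) = sqrt(2)*(-32 + pi**2 + 8*pi)/32.

sqrt(2)*(-32 + pi**2 + 8*pi)/32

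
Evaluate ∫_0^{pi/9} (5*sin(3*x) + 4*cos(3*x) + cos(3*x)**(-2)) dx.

5/6 + sqrt(3)

An antiderivative is F(x) = 4*sin(3*x)/3 - 5*cos(3*x)/3 + tan(3*x)/3.
Then F(pi/9) - F(0) = (-5/6 + sqrt(3)) - (-5/3) = 5/6 + sqrt(3).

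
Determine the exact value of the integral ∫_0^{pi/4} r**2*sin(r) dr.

Integrate by parts twice (u = r^2, dv = sin(r) dr).
An antiderivative is F(r) = -r**2*cos(r) + 2*r*sin(r) + 2*cos(r).
Then F(pi/4) - F(0) = (sqrt(2)*(-pi**2 + 8*pi + 32)/32) - (2) = -2 - sqrt(2)*pi**2/32 + sqrt(2)*pi/4 + sqrt(2).

-2 - sqrt(2)*pi**2/32 + sqrt(2)*pi/4 + sqrt(2)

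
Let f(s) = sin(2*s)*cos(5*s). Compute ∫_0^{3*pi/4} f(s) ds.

-2/21 + 5*sqrt(2)/42

Use the identity sin(2*s)cos(5*s) = [sin(7*s) + sin(-3*s)]/2.
An antiderivative is F(s) = cos(3*s)/6 - cos(7*s)/14.
Then F(3*pi/4) - F(0) = (5*sqrt(2)/42) - (2/21) = -2/21 + 5*sqrt(2)/42.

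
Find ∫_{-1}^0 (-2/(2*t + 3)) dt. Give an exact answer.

An antiderivative is F(t) = -log(2*t + 3).
Then F(0) - F(-1) = (-log(3)) - (0) = -log(3).

-log(3)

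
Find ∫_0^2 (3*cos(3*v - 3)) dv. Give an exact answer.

Let u = 3*v - 3, so du = 3 dv. When v = 0, u = -3; when v = 2, u = 3.
The integral becomes ∫ cos(u) du from -3 to 3, with antiderivative sin(u).
Back in v: F(v) = sin(3*v - 3).
Then F(2) - F(0) = (sin(3)) - (-sin(3)) = 2*sin(3).

2*sin(3)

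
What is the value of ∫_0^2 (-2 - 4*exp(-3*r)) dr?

-16/3 + 4*exp(-6)/3

An antiderivative is F(r) = -2*r + 4*exp(-3*r)/3.
Then F(2) - F(0) = (-4 + 4*exp(-6)/3) - (4/3) = -16/3 + 4*exp(-6)/3.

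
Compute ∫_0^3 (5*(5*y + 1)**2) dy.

Let u = 5*y + 1, so du = 5 dy. When y = 0, u = 1; when y = 3, u = 16.
The integral becomes ∫ u**2 du from 1 to 16, with antiderivative u**3/3.
Back in y: F(y) = (5*y + 1)**3/3.
Then F(3) - F(0) = (4096/3) - (1/3) = 1365.

1365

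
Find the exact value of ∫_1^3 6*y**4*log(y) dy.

-1452/25 + 1458*log(3)/5

Integrate by parts once (u = ln y, dv = 6*y**4 dy).
An antiderivative is F(y) = 6*y**5*(5*log(y) - 1)/25.
Then F(3) - F(1) = (-1458/25 + 1458*log(3)/5) - (-6/25) = -1452/25 + 1458*log(3)/5.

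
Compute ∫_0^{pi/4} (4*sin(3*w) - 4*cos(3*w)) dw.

An antiderivative is F(w) = -4*sin(3*w)/3 - 4*cos(3*w)/3.
Then F(pi/4) - F(0) = (0) - (-4/3) = 4/3.

4/3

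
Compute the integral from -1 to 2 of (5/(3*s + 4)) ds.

5*log(10)/3

An antiderivative is F(s) = 5*log(3*s + 4)/3.
Then F(2) - F(-1) = (5*log(10)/3) - (0) = 5*log(10)/3.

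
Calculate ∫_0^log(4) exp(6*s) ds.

1365/2

Let u = exp(s), so du = exp(s) ds. When s = 0, u = 1; when s = log(4), u = 4.
The integral becomes ∫ u**5 du from 1 to 4, with antiderivative u**6/6.
Back in s: F(s) = exp(6*s)/6.
Then F(log(4)) - F(0) = (2048/3) - (1/6) = 1365/2.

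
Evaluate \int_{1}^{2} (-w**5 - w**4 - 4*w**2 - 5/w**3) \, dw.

By the power rule, an antiderivative is F(w) = -w**6/6 - w**5/5 - 4*w**3/3 + 5/(2*w**2).
Then F(2) - F(1) = (-3253/120) - (4/5) = -3349/120.

-3349/120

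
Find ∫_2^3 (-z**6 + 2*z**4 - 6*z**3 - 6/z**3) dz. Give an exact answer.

By the power rule, an antiderivative is F(z) = -z**7/7 + 2*z**5/5 - 3*z**4/2 + 3/z**2.
Then F(3) - F(2) = (-70643/210) - (-4023/140) = -129217/420.

-129217/420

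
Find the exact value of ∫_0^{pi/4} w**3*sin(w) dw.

sqrt(2)*(-384 - pi**3 + 12*pi**2 + 96*pi)/128

Integrate by parts 3 times (u = w^3, dv = sin(w) dw).
An antiderivative is F(w) = -w**3*cos(w) + 3*w**2*sin(w) + 6*w*cos(w) - 6*sin(w).
Then F(pi/4) - F(0) = (sqrt(2)*(-384 - pi**3 + 12*pi**2 + 96*pi)/128) - (0) = sqrt(2)*(-384 - pi**3 + 12*pi**2 + 96*pi)/128.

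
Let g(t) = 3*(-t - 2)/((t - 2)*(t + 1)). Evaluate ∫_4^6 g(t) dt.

log(7/80)

Factor the denominator: t**2 - t - 2 = (t + 1)(t - 2).
Partial fractions: 3*(-t - 2)/((t - 2)*(t + 1)) = 1/(t + 1) - 4/(t - 2).
An antiderivative is F(t) = -4*log(t - 2) + log(t + 1).
Then F(6) - F(4) = (-8*log(2) + log(7)) - (log(5/16)) = log(7/80).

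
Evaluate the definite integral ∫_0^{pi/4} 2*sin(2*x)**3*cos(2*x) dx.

Let u = sin(2*x), so du = 2*cos(2*x) dx. When x = 0, u = 0; when x = pi/4, u = 1.
The integral becomes ∫ u**3 du from 0 to 1, with antiderivative u**4/4.
Back in x: F(x) = sin(2*x)**4/4.
Then F(pi/4) - F(0) = (1/4) - (0) = 1/4.

1/4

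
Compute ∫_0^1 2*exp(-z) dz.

2 - 2*exp(-1)

An antiderivative is F(z) = -2*exp(-z).
Then F(1) - F(0) = (-2*exp(-1)) - (-2) = 2 - 2*exp(-1).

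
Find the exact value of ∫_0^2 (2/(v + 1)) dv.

An antiderivative is F(v) = 2*log(v + 1).
Then F(2) - F(0) = (log(9)) - (0) = log(9).

log(9)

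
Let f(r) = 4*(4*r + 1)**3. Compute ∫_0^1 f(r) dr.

Let u = 4*r + 1, so du = 4 dr. When r = 0, u = 1; when r = 1, u = 5.
The integral becomes ∫ u**3 du from 1 to 5, with antiderivative u**4/4.
Back in r: F(r) = (4*r + 1)**4/4.
Then F(1) - F(0) = (625/4) - (1/4) = 156.

156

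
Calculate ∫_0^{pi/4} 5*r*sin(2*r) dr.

5/4

Integrate by parts once (u = r, dv = 5*sin(2*r) dr).
An antiderivative is F(r) = -5*r*cos(2*r)/2 + 5*sin(2*r)/4.
Then F(pi/4) - F(0) = (5/4) - (0) = 5/4.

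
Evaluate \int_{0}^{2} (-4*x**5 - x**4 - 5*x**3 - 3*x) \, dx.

By the power rule, an antiderivative is F(x) = -2*x**6/3 - x**5/5 - 5*x**4/4 - 3*x**2/2.
Then F(2) - F(0) = (-1126/15) - (0) = -1126/15.

-1126/15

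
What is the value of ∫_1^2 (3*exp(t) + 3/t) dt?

-3*exp(1) + 3*log(2) + 3*exp(2)

An antiderivative is F(t) = 3*exp(t) + 3*log(t).
Then F(2) - F(1) = (3*log(2) + 3*exp(2)) - (3*exp(1)) = -3*exp(1) + 3*log(2) + 3*exp(2).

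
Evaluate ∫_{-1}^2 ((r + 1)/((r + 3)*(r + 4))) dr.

log(32/25)

Factor the denominator: r**2 + 7*r + 12 = (r + 4)(r + 3).
Partial fractions: (r + 1)/((r + 3)*(r + 4)) = 3/(r + 4) - 2/(r + 3).
An antiderivative is F(r) = -2*log(r + 3) + 3*log(r + 4).
Then F(2) - F(-1) = (-2*log(5) + 3*log(2) + 3*log(3)) - (log(27/4)) = log(32/25).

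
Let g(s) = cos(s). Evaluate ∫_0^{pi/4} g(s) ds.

An antiderivative is F(s) = sin(s).
Then F(pi/4) - F(0) = (sqrt(2)/2) - (0) = sqrt(2)/2.

sqrt(2)/2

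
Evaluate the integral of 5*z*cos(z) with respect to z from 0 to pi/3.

-5/2 + 5*sqrt(3)*pi/6

Integrate by parts once (u = z, dv = 5*cos(z) dz).
An antiderivative is F(z) = 5*z*sin(z) + 5*cos(z).
Then F(pi/3) - F(0) = (5/2 + 5*sqrt(3)*pi/6) - (5) = -5/2 + 5*sqrt(3)*pi/6.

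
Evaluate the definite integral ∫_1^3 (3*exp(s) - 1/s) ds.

-3*exp(1) - log(3) + 3*exp(3)

An antiderivative is F(s) = 3*exp(s) - log(s).
Then F(3) - F(1) = (-log(3) + 3*exp(3)) - (3*exp(1)) = -3*exp(1) - log(3) + 3*exp(3).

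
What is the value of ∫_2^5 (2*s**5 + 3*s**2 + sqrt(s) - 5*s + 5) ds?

By the power rule, an antiderivative is F(s) = s**6/3 + 2*s**(3/2)/3 + s**3 - 5*s**2/2 + 5*s.
Then F(5) - F(2) = (10*sqrt(5)/3 + 31775/6) - (4*sqrt(2)/3 + 88/3) = -4*sqrt(2)/3 + 10*sqrt(5)/3 + 10533/2.

-4*sqrt(2)/3 + 10*sqrt(5)/3 + 10533/2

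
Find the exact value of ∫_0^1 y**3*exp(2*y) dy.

Integrate by parts 3 times (u = y^3, dv = exp(2*y) dy).
An antiderivative is F(y) = (4*y**3 - 6*y**2 + 6*y - 3)*exp(2*y)/8.
Then F(1) - F(0) = (exp(2)/8) - (-3/8) = 3/8 + exp(2)/8.

3/8 + exp(2)/8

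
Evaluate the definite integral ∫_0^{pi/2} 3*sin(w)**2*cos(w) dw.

Let u = sin(w), so du = cos(w) dw. When w = 0, u = 0; when w = pi/2, u = 1.
The integral becomes 3·∫ u**2 du from 0 to 1, with antiderivative u**3.
Back in w: F(w) = sin(w)**3.
Then F(pi/2) - F(0) = (1) - (0) = 1.

1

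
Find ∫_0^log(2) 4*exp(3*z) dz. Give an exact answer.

28/3

Let u = exp(z), so du = exp(z) dz. When z = 0, u = 1; when z = log(2), u = 2.
The integral becomes 4·∫ u**2 du from 1 to 2, with antiderivative 4*u**3/3.
Back in z: F(z) = 4*exp(3*z)/3.
Then F(log(2)) - F(0) = (32/3) - (4/3) = 28/3.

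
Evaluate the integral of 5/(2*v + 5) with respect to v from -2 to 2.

5*log(3)

An antiderivative is F(v) = 5*log(2*v + 5)/2.
Then F(2) - F(-2) = (5*log(3)) - (0) = 5*log(3).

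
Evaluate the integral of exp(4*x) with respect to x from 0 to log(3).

Let u = exp(x), so du = exp(x) dx. When x = 0, u = 1; when x = log(3), u = 3.
The integral becomes ∫ u**3 du from 1 to 3, with antiderivative u**4/4.
Back in x: F(x) = exp(4*x)/4.
Then F(log(3)) - F(0) = (81/4) - (1/4) = 20.

20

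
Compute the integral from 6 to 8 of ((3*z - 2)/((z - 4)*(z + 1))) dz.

log(36/7)

Factor the denominator: z**2 - 3*z - 4 = (z + 1)(z - 4).
Partial fractions: (3*z - 2)/((z - 4)*(z + 1)) = 1/(z + 1) + 2/(z - 4).
An antiderivative is F(z) = 2*log(z - 4) + log(z + 1).
Then F(8) - F(6) = (2*log(3) + 4*log(2)) - (log(28)) = log(36/7).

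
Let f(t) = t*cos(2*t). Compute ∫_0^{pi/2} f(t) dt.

-1/2

Integrate by parts once (u = t, dv = cos(2*t) dt).
An antiderivative is F(t) = t*sin(2*t)/2 + cos(2*t)/4.
Then F(pi/2) - F(0) = (-1/4) - (1/4) = -1/2.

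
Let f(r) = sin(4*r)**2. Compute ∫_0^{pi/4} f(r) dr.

Use the identity sin^2(4*r) = (1 - cos(8*r))/2.
An antiderivative is F(r) = r/2 - sin(8*r)/16.
Then F(pi/4) - F(0) = (pi/8) - (0) = pi/8.

pi/8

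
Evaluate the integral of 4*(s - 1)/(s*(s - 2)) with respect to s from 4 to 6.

log(9)

Factor the denominator: s**2 - 2*s = s(s - 2).
Partial fractions: 4*(s - 1)/(s*(s - 2)) = 2/s + 2/(s - 2).
An antiderivative is F(s) = 2*log(s) + 2*log(s - 2).
Then F(6) - F(4) = (2*log(3) + 6*log(2)) - (log(64)) = log(9).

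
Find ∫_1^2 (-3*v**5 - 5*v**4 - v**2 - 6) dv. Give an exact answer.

By the power rule, an antiderivative is F(v) = -v**6/2 - v**5 - v**3/3 - 6*v.
Then F(2) - F(1) = (-236/3) - (-47/6) = -425/6.

-425/6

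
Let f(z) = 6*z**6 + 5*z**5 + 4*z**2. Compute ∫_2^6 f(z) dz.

By the power rule, an antiderivative is F(z) = 6*z**7/7 + 5*z**6/6 + 4*z**3/3.
Then F(6) - F(2) = (1953792/7) - (1216/7) = 1952576/7.

1952576/7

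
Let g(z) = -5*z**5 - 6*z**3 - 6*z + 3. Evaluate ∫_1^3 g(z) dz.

-2234/3

By the power rule, an antiderivative is F(z) = -5*z**6/6 - 3*z**4/2 - 3*z**2 + 3*z.
Then F(3) - F(1) = (-747) - (-7/3) = -2234/3.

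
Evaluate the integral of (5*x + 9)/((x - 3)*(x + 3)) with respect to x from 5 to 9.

Factor the denominator: x**2 - 9 = (x + 3)(x - 3).
Partial fractions: (5*x + 9)/((x - 3)*(x + 3)) = 1/(x + 3) + 4/(x - 3).
An antiderivative is F(x) = 4*log(x - 3) + log(x + 3).
Then F(9) - F(5) = (6*log(2) + 5*log(3)) - (7*log(2)) = -log(2) + 5*log(3).

-log(2) + 5*log(3)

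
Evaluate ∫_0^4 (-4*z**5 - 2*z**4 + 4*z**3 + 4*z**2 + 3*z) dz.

-41624/15

By the power rule, an antiderivative is F(z) = -2*z**6/3 - 2*z**5/5 + z**4 + 4*z**3/3 + 3*z**2/2.
Then F(4) - F(0) = (-41624/15) - (0) = -41624/15.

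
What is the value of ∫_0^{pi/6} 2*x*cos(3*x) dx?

Integrate by parts once (u = x, dv = 2*cos(3*x) dx).
An antiderivative is F(x) = 2*x*sin(3*x)/3 + 2*cos(3*x)/9.
Then F(pi/6) - F(0) = (pi/9) - (2/9) = -2/9 + pi/9.

-2/9 + pi/9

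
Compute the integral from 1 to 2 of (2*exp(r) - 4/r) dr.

An antiderivative is F(r) = 2*exp(r) - 4*log(r).
Then F(2) - F(1) = (-log(16) + 2*exp(2)) - (2*exp(1)) = -2*exp(1) - 4*log(2) + 2*exp(2).

-2*exp(1) - 4*log(2) + 2*exp(2)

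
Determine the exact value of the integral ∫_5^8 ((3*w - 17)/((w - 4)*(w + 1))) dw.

log(81/64)

Factor the denominator: w**2 - 3*w - 4 = (w + 1)(w - 4).
Partial fractions: (3*w - 17)/((w - 4)*(w + 1)) = 4/(w + 1) - 1/(w - 4).
An antiderivative is F(w) = -log(w - 4) + 4*log(w + 1).
Then F(8) - F(5) = (-2*log(2) + 8*log(3)) - (4*log(2) + 4*log(3)) = log(81/64).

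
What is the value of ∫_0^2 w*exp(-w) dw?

Integrate by parts once (u = w, dv = exp(-w) dw).
An antiderivative is F(w) = (-w - 1)*exp(-w).
Then F(2) - F(0) = (-3*exp(-2)) - (-1) = 1 - 3*exp(-2).

1 - 3*exp(-2)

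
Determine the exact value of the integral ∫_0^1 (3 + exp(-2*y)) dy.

7/2 - exp(-2)/2

An antiderivative is F(y) = 3*y - exp(-2*y)/2.
Then F(1) - F(0) = (3 - exp(-2)/2) - (-1/2) = 7/2 - exp(-2)/2.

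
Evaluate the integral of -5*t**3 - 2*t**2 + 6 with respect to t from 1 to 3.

-316/3

By the power rule, an antiderivative is F(t) = -5*t**4/4 - 2*t**3/3 + 6*t.
Then F(3) - F(1) = (-405/4) - (49/12) = -316/3.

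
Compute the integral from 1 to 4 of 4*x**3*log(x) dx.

-255/4 + 512*log(2)

Integrate by parts once (u = ln x, dv = 4*x**3 dx).
An antiderivative is F(x) = x**4*(4*log(x) - 1)/4.
Then F(4) - F(1) = (-64 + 512*log(2)) - (-1/4) = -255/4 + 512*log(2).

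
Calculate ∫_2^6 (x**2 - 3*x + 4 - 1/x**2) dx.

By the power rule, an antiderivative is F(x) = x**3/3 - 3*x**2/2 + 4*x + 1/x.
Then F(6) - F(2) = (253/6) - (31/6) = 37.

37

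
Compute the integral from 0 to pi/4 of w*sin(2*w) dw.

Integrate by parts once (u = w, dv = sin(2*w) dw).
An antiderivative is F(w) = -w*cos(2*w)/2 + sin(2*w)/4.
Then F(pi/4) - F(0) = (1/4) - (0) = 1/4.

1/4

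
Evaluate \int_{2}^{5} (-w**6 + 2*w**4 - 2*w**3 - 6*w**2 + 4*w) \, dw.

-728121/70

By the power rule, an antiderivative is F(w) = -w**7/7 + 2*w**5/5 - w**4/2 - 2*w**3 + 2*w**2.
Then F(5) - F(2) = (-145925/14) - (-752/35) = -728121/70.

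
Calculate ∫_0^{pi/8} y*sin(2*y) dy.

sqrt(2)*(4 - pi)/32

Integrate by parts once (u = y, dv = sin(2*y) dy).
An antiderivative is F(y) = -y*cos(2*y)/2 + sin(2*y)/4.
Then F(pi/8) - F(0) = (sqrt(2)*(4 - pi)/32) - (0) = sqrt(2)*(4 - pi)/32.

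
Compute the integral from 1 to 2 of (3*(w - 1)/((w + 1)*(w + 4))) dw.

Factor the denominator: w**2 + 5*w + 4 = (w + 4)(w + 1).
Partial fractions: 3*(w - 1)/((w + 1)*(w + 4)) = 5/(w + 4) - 2/(w + 1).
An antiderivative is F(w) = -2*log(w + 1) + 5*log(w + 4).
Then F(2) - F(1) = (3*log(3) + 5*log(2)) - (-2*log(2) + 5*log(5)) = -5*log(5) + 3*log(3) + 7*log(2).

-5*log(5) + 3*log(3) + 7*log(2)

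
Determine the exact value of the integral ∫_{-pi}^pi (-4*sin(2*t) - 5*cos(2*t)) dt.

An antiderivative is F(t) = -5*sin(2*t)/2 + 2*cos(2*t).
Then F(pi) - F(-pi) = (2) - (2) = 0.

0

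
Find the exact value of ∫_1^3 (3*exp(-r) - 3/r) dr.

-3*log(3) - 3*exp(-3) + 3*exp(-1)

An antiderivative is F(r) = -3*log(r) - 3*exp(-r).
Then F(3) - F(1) = (-3*log(3) - 3*exp(-3)) - (-3*exp(-1)) = -3*log(3) - 3*exp(-3) + 3*exp(-1).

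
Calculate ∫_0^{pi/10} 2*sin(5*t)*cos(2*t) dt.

10/21 - sqrt(10 - 2*sqrt(5))/21

Use the identity sin(5*t)cos(2*t) = [sin(7*t) + sin(3*t)]/2.
An antiderivative is F(t) = -cos(3*t)/3 - cos(7*t)/7.
Then F(pi/10) - F(0) = (-sqrt(10 - 2*sqrt(5))/21) - (-10/21) = 10/21 - sqrt(10 - 2*sqrt(5))/21.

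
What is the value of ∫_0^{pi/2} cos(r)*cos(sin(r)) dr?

sin(1)

Let u = sin(r), so du = cos(r) dr. When r = 0, u = 0; when r = pi/2, u = 1.
The integral becomes ∫ cos(u) du from 0 to 1, with antiderivative sin(u).
Back in r: F(r) = sin(sin(r)).
Then F(pi/2) - F(0) = (sin(1)) - (0) = sin(1).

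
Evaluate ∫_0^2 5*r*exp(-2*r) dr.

5/4 - 25*exp(-4)/4

Integrate by parts once (u = r, dv = 5*exp(-2*r) dr).
An antiderivative is F(r) = (-10*r - 5)*exp(-2*r)/4.
Then F(2) - F(0) = (-25*exp(-4)/4) - (-5/4) = 5/4 - 25*exp(-4)/4.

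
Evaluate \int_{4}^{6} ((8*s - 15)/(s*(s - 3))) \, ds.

-5*log(2) + 8*log(3)

Factor the denominator: s**2 - 3*s = s(s - 3).
Partial fractions: (8*s - 15)/(s*(s - 3)) = 5/s + 3/(s - 3).
An antiderivative is F(s) = 5*log(s) + 3*log(s - 3).
Then F(6) - F(4) = (5*log(2) + 8*log(3)) - (10*log(2)) = -5*log(2) + 8*log(3).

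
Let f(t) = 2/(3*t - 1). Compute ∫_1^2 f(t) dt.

-2*log(2)/3 + 2*log(5)/3

An antiderivative is F(t) = 2*log(3*t - 1)/3.
Then F(2) - F(1) = (2*log(5)/3) - (2*log(2)/3) = -2*log(2)/3 + 2*log(5)/3.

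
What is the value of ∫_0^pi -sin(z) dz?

An antiderivative is F(z) = cos(z).
Then F(pi) - F(0) = (-1) - (1) = -2.

-2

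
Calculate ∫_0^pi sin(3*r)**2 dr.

pi/2

Use the identity sin^2(3*r) = (1 - cos(6*r))/2.
An antiderivative is F(r) = r/2 - sin(6*r)/12.
Then F(pi) - F(0) = (pi/2) - (0) = pi/2.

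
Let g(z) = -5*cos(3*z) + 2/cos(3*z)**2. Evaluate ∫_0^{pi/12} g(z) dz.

An antiderivative is F(z) = -5*sin(3*z)/3 + 2*tan(3*z)/3.
Then F(pi/12) - F(0) = (2/3 - 5*sqrt(2)/6) - (0) = 2/3 - 5*sqrt(2)/6.

2/3 - 5*sqrt(2)/6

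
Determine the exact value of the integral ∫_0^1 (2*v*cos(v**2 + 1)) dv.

Let u = v**2 + 1, so du = 2*v dv. When v = 0, u = 1; when v = 1, u = 2.
The integral becomes ∫ cos(u) du from 1 to 2, with antiderivative sin(u).
Back in v: F(v) = sin(v**2 + 1).
Then F(1) - F(0) = (sin(2)) - (sin(1)) = -sin(1) + sin(2).

-sin(1) + sin(2)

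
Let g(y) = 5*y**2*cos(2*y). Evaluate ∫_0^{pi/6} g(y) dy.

Integrate by parts twice (u = y^2, dv = 5*cos(2*y) dy).
An antiderivative is F(y) = 5*y**2*sin(2*y)/2 + 5*y*cos(2*y)/2 - 5*sin(2*y)/4.
Then F(pi/6) - F(0) = (-5*sqrt(3)/8 + 5*sqrt(3)*pi**2/144 + 5*pi/24) - (0) = -5*sqrt(3)/8 + 5*sqrt(3)*pi**2/144 + 5*pi/24.

-5*sqrt(3)/8 + 5*sqrt(3)*pi**2/144 + 5*pi/24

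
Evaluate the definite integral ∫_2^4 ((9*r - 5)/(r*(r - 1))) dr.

Factor the denominator: r**2 - r = r(r - 1).
Partial fractions: (9*r - 5)/(r*(r - 1)) = 5/r + 4/(r - 1).
An antiderivative is F(r) = 5*log(r) + 4*log(r - 1).
Then F(4) - F(2) = (4*log(3) + 10*log(2)) - (log(32)) = 5*log(2) + 4*log(3).

5*log(2) + 4*log(3)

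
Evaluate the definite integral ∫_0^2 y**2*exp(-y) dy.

2 - 10*exp(-2)

Integrate by parts twice (u = y^2, dv = exp(-y) dy).
An antiderivative is F(y) = (-y**2 - 2*y - 2)*exp(-y).
Then F(2) - F(0) = (-10*exp(-2)) - (-2) = 2 - 10*exp(-2).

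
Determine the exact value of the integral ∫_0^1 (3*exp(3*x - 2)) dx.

Let u = 3*x - 2, so du = 3 dx. When x = 0, u = -2; when x = 1, u = 1.
The integral becomes ∫ exp(u) du from -2 to 1, with antiderivative exp(u).
Back in x: F(x) = exp(3*x - 2).
Then F(1) - F(0) = (exp(1)) - (exp(-2)) = -(1 - exp(3))*exp(-2).

-(1 - exp(3))*exp(-2)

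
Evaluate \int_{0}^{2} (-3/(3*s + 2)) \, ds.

An antiderivative is F(s) = -log(3*s + 2).
Then F(2) - F(0) = (-log(8)) - (-log(2)) = -log(4).

-log(4)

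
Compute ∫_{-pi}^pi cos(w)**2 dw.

pi

Use the identity cos^2(w) = (1 + cos(2*w))/2.
An antiderivative is F(w) = w/2 + sin(2*w)/4.
Then F(pi) - F(-pi) = (pi/2) - (-pi/2) = pi.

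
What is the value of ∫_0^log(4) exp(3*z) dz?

Let u = exp(z), so du = exp(z) dz. When z = 0, u = 1; when z = log(4), u = 4.
The integral becomes ∫ u**2 du from 1 to 4, with antiderivative u**3/3.
Back in z: F(z) = exp(3*z)/3.
Then F(log(4)) - F(0) = (64/3) - (1/3) = 21.

21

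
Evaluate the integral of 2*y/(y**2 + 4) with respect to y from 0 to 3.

Let u = y**2 + 4, so du = 2*y dy. When y = 0, u = 4; when y = 3, u = 13.
The integral becomes ∫ 1/u du from 4 to 13, with antiderivative log(u).
Back in y: F(y) = log(y**2 + 4).
Then F(3) - F(0) = (log(13)) - (log(4)) = log(13/4).

log(13/4)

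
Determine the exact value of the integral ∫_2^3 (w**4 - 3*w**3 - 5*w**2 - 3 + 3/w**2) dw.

By the power rule, an antiderivative is F(w) = w**5/5 - 3*w**4/4 - 5*w**3/3 - 3*w - 3/w.
Then F(3) - F(2) = (-1343/20) - (-793/30) = -2443/60.

-2443/60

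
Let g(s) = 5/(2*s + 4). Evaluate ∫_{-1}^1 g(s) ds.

5*log(3)/2

An antiderivative is F(s) = 5*log(2*s + 4)/2.
Then F(1) - F(-1) = (5*log(6)/2) - (5*log(2)/2) = 5*log(3)/2.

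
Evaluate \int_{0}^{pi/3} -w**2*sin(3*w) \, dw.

4/27 - pi**2/27

Integrate by parts twice (u = w^2, dv = -sin(3*w) dw).
An antiderivative is F(w) = w**2*cos(3*w)/3 - 2*w*sin(3*w)/9 - 2*cos(3*w)/27.
Then F(pi/3) - F(0) = (2/27 - pi**2/27) - (-2/27) = 4/27 - pi**2/27.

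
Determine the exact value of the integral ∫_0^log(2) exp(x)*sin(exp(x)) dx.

-cos(2) + cos(1)

Let u = exp(x), so du = exp(x) dx. When x = 0, u = 1; when x = log(2), u = 2.
The integral becomes ∫ sin(u) du from 1 to 2, with antiderivative -cos(u).
Back in x: F(x) = -cos(exp(x)).
Then F(log(2)) - F(0) = (-cos(2)) - (-cos(1)) = -cos(2) + cos(1).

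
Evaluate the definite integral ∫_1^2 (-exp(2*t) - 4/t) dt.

-exp(4)/2 - log(16) + exp(2)/2

An antiderivative is F(t) = -exp(2*t)/2 - 4*log(t).
Then F(2) - F(1) = (-exp(4)/2 - log(16)) - (-exp(2)/2) = -exp(4)/2 - log(16) + exp(2)/2.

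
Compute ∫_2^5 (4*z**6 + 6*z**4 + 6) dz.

By the power rule, an antiderivative is F(z) = 4*z**7/7 + 6*z**5/5 + 6*z.
Then F(5) - F(2) = (338960/7) - (4324/35) = 1690476/35.

1690476/35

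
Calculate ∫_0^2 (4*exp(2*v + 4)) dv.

-2*(1 - exp(4))*exp(4)

Let u = 2*v + 4, so du = 2 dv. When v = 0, u = 4; when v = 2, u = 8.
The integral becomes 2·∫ exp(u) du from 4 to 8, with antiderivative 2*exp(u).
Back in v: F(v) = 2*exp(2*v + 4).
Then F(2) - F(0) = (2*exp(8)) - (2*exp(4)) = -2*(1 - exp(4))*exp(4).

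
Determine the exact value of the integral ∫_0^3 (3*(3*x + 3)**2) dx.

567

Let u = 3*x + 3, so du = 3 dx. When x = 0, u = 3; when x = 3, u = 12.
The integral becomes ∫ u**2 du from 3 to 12, with antiderivative u**3/3.
Back in x: F(x) = (3*x + 3)**3/3.
Then F(3) - F(0) = (576) - (9) = 567.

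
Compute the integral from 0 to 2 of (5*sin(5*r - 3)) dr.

cos(3) - cos(7)

Let u = 5*r - 3, so du = 5 dr. When r = 0, u = -3; when r = 2, u = 7.
The integral becomes ∫ sin(u) du from -3 to 7, with antiderivative -cos(u).
Back in r: F(r) = -cos(5*r - 3).
Then F(2) - F(0) = (-cos(7)) - (-cos(3)) = cos(3) - cos(7).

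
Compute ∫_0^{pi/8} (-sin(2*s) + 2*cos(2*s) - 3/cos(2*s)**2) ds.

An antiderivative is F(s) = sin(2*s) + cos(2*s)/2 - 3*tan(2*s)/2.
Then F(pi/8) - F(0) = (-3/2 + 3*sqrt(2)/4) - (1/2) = -2 + 3*sqrt(2)/4.

-2 + 3*sqrt(2)/4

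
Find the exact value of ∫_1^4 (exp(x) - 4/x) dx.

-8*log(2) - exp(1) + exp(4)

An antiderivative is F(x) = exp(x) - 4*log(x).
Then F(4) - F(1) = (-8*log(2) + exp(4)) - (exp(1)) = -8*log(2) - exp(1) + exp(4).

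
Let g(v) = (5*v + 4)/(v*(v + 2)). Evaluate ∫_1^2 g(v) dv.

Factor the denominator: v**2 + 2*v = (v + 2)v.
Partial fractions: (5*v + 4)/(v*(v + 2)) = 3/(v + 2) + 2/v.
An antiderivative is F(v) = 2*log(v) + 3*log(v + 2).
Then F(2) - F(1) = (8*log(2)) - (log(27)) = -3*log(3) + 8*log(2).

-3*log(3) + 8*log(2)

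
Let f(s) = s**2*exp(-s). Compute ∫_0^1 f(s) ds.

2 - 5*exp(-1)

Integrate by parts twice (u = s^2, dv = exp(-s) ds).
An antiderivative is F(s) = (-s**2 - 2*s - 2)*exp(-s).
Then F(1) - F(0) = (-5*exp(-1)) - (-2) = 2 - 5*exp(-1).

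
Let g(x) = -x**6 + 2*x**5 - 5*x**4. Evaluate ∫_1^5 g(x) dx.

-63536/7

By the power rule, an antiderivative is F(x) = -x**7/7 + x**6/3 - x**5.
Then F(5) - F(1) = (-190625/21) - (-17/21) = -63536/7.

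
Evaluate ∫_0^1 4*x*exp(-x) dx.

Integrate by parts once (u = x, dv = 4*exp(-x) dx).
An antiderivative is F(x) = (-4*x - 4)*exp(-x).
Then F(1) - F(0) = (-8*exp(-1)) - (-4) = 4 - 8*exp(-1).

4 - 8*exp(-1)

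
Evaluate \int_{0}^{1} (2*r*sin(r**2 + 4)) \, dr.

cos(4) - cos(5)

Let u = r**2 + 4, so du = 2*r dr. When r = 0, u = 4; when r = 1, u = 5.
The integral becomes ∫ sin(u) du from 4 to 5, with antiderivative -cos(u).
Back in r: F(r) = -cos(r**2 + 4).
Then F(1) - F(0) = (-cos(5)) - (-cos(4)) = cos(4) - cos(5).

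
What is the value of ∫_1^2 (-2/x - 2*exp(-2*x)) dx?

An antiderivative is F(x) = -2*log(x) + exp(-2*x).
Then F(2) - F(1) = (-2*log(2) + exp(-4)) - (exp(-2)) = -2*log(2) - exp(-2) + exp(-4).

-2*log(2) - exp(-2) + exp(-4)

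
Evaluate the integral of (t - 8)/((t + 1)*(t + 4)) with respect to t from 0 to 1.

-11*log(2) + 4*log(5)

Factor the denominator: t**2 + 5*t + 4 = (t + 4)(t + 1).
Partial fractions: (t - 8)/((t + 1)*(t + 4)) = 4/(t + 4) - 3/(t + 1).
An antiderivative is F(t) = -3*log(t + 1) + 4*log(t + 4).
Then F(1) - F(0) = (-3*log(2) + 4*log(5)) - (8*log(2)) = -11*log(2) + 4*log(5).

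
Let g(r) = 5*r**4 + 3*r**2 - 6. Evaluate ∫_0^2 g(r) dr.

By the power rule, an antiderivative is F(r) = r**5 + r**3 - 6*r.
Then F(2) - F(0) = (28) - (0) = 28.

28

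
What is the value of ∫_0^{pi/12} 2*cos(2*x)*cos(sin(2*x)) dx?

Let u = sin(2*x), so du = 2*cos(2*x) dx. When x = 0, u = 0; when x = pi/12, u = 1/2.
The integral becomes ∫ cos(u) du from 0 to 1/2, with antiderivative sin(u).
Back in x: F(x) = sin(sin(2*x)).
Then F(pi/12) - F(0) = (sin(1/2)) - (0) = sin(1/2).

sin(1/2)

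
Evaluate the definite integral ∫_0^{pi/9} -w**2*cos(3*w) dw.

Integrate by parts twice (u = w^2, dv = -cos(3*w) dw).
An antiderivative is F(w) = -w**2*sin(3*w)/3 - 2*w*cos(3*w)/9 + 2*sin(3*w)/27.
Then F(pi/9) - F(0) = (-pi/81 - sqrt(3)*pi**2/486 + sqrt(3)/27) - (0) = -pi/81 - sqrt(3)*pi**2/486 + sqrt(3)/27.

-pi/81 - sqrt(3)*pi**2/486 + sqrt(3)/27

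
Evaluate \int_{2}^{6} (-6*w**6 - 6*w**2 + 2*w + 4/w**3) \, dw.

By the power rule, an antiderivative is F(w) = -6*w**7/7 - 2*w**3 + w**2 - 2/w**2.
Then F(6) - F(2) = (-30282991/126) - (-1711/14) = -15133796/63.

-15133796/63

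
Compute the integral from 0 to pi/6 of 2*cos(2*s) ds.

An antiderivative is F(s) = sin(2*s).
Then F(pi/6) - F(0) = (sqrt(3)/2) - (0) = sqrt(3)/2.

sqrt(3)/2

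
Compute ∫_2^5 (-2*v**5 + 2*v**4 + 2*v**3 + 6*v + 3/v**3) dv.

By the power rule, an antiderivative is F(v) = -v**6/3 + 2*v**5/5 + v**4/2 + 3*v**2 - 3/(2*v**2).
Then F(5) - F(2) = (-267817/75) - (1331/120) = -716397/200.

-716397/200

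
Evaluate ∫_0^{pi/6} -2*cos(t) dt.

An antiderivative is F(t) = -2*sin(t).
Then F(pi/6) - F(0) = (-1) - (0) = -1.

-1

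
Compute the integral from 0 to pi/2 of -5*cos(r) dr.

An antiderivative is F(r) = -5*sin(r).
Then F(pi/2) - F(0) = (-5) - (0) = -5.

-5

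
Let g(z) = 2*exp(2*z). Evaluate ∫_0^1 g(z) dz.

An antiderivative is F(z) = exp(2*z).
Then F(1) - F(0) = (exp(2)) - (1) = -1 + exp(2).

-1 + exp(2)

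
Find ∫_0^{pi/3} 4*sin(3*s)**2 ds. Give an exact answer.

2*pi/3

Use the identity sin^2(3*s) = (1 - cos(6*s))/2.
An antiderivative is F(s) = 2*s - sin(6*s)/3.
Then F(pi/3) - F(0) = (2*pi/3) - (0) = 2*pi/3.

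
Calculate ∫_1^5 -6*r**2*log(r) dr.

248/3 - 250*log(5)

Integrate by parts once (u = ln r, dv = -6*r**2 dr).
An antiderivative is F(r) = -2*r**3*(3*log(r) - 1)/3.
Then F(5) - F(1) = (250/3 - 250*log(5)) - (2/3) = 248/3 - 250*log(5).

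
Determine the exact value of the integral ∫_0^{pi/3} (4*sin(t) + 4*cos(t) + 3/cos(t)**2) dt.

An antiderivative is F(t) = 4*sin(t) - 4*cos(t) + 3*tan(t).
Then F(pi/3) - F(0) = (-2 + 5*sqrt(3)) - (-4) = 2 + 5*sqrt(3).

2 + 5*sqrt(3)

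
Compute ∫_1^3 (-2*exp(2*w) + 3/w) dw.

-exp(6) + log(27) + exp(2)

An antiderivative is F(w) = -exp(2*w) + 3*log(w).
Then F(3) - F(1) = (-exp(6) + log(27)) - (-exp(2)) = -exp(6) + log(27) + exp(2).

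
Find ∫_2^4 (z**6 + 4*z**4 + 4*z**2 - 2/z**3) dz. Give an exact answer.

5359813/1680

By the power rule, an antiderivative is F(z) = z**7/7 + 4*z**5/5 + 4*z**3/3 + z**(-2).
Then F(4) - F(2) = (5451881/1680) - (23017/420) = 5359813/1680.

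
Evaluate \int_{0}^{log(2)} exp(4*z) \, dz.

Let u = exp(z), so du = exp(z) dz. When z = 0, u = 1; when z = log(2), u = 2.
The integral becomes ∫ u**3 du from 1 to 2, with antiderivative u**4/4.
Back in z: F(z) = exp(4*z)/4.
Then F(log(2)) - F(0) = (4) - (1/4) = 15/4.

15/4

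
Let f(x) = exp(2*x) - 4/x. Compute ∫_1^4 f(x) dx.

-8*log(2) - exp(2)/2 + exp(8)/2

An antiderivative is F(x) = exp(2*x)/2 - 4*log(x).
Then F(4) - F(1) = (-8*log(2) + exp(8)/2) - (exp(2)/2) = -8*log(2) - exp(2)/2 + exp(8)/2.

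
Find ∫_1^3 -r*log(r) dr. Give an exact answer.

2 - 9*log(3)/2

Integrate by parts once (u = ln r, dv = -r dr).
An antiderivative is F(r) = -r**2*(2*log(r) - 1)/4.
Then F(3) - F(1) = (9/4 - 9*log(3)/2) - (1/4) = 2 - 9*log(3)/2.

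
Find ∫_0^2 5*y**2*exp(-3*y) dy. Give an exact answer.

Integrate by parts twice (u = y^2, dv = 5*exp(-3*y) dy).
An antiderivative is F(y) = (-45*y**2 - 30*y - 10)*exp(-3*y)/27.
Then F(2) - F(0) = (-250*exp(-6)/27) - (-10/27) = 10/27 - 250*exp(-6)/27.

10/27 - 250*exp(-6)/27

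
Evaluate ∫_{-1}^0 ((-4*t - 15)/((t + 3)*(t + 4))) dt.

Factor the denominator: t**2 + 7*t + 12 = (t + 4)(t + 3).
Partial fractions: (-4*t - 15)/((t + 3)*(t + 4)) = -1/(t + 4) - 3/(t + 3).
An antiderivative is F(t) = -3*log(t + 3) - log(t + 4).
Then F(0) - F(-1) = (-3*log(3) - 2*log(2)) - (-log(24)) = log(2/9).

log(2/9)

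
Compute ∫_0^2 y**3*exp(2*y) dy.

Integrate by parts 3 times (u = y^3, dv = exp(2*y) dy).
An antiderivative is F(y) = (4*y**3 - 6*y**2 + 6*y - 3)*exp(2*y)/8.
Then F(2) - F(0) = (17*exp(4)/8) - (-3/8) = 3/8 + 17*exp(4)/8.

3/8 + 17*exp(4)/8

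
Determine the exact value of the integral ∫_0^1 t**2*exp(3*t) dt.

Integrate by parts twice (u = t^2, dv = exp(3*t) dt).
An antiderivative is F(t) = (9*t**2 - 6*t + 2)*exp(3*t)/27.
Then F(1) - F(0) = (5*exp(3)/27) - (2/27) = -2/27 + 5*exp(3)/27.

-2/27 + 5*exp(3)/27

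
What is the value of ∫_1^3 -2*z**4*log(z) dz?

Integrate by parts once (u = ln z, dv = -2*z**4 dz).
An antiderivative is F(z) = -2*z**5*(5*log(z) - 1)/25.
Then F(3) - F(1) = (486/25 - 486*log(3)/5) - (2/25) = 484/25 - 486*log(3)/5.

484/25 - 486*log(3)/5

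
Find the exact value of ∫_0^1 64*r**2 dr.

64/3

Let u = 4*r, so du = 4 dr. When r = 0, u = 0; when r = 1, u = 4.
The integral becomes ∫ u**2 du from 0 to 4, with antiderivative u**3/3.
Back in r: F(r) = 64*r**3/3.
Then F(1) - F(0) = (64/3) - (0) = 64/3.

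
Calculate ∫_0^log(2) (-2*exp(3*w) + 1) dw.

-14/3 + log(2)

An antiderivative is F(w) = -2*exp(3*w)/3 + w.
Then F(log(2)) - F(0) = (-16/3 + log(2)) - (-2/3) = -14/3 + log(2).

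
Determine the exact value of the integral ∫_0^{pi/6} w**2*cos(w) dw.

-1 + pi**2/72 + sqrt(3)*pi/6

Integrate by parts twice (u = w^2, dv = cos(w) dw).
An antiderivative is F(w) = w**2*sin(w) + 2*w*cos(w) - 2*sin(w).
Then F(pi/6) - F(0) = (-1 + pi**2/72 + sqrt(3)*pi/6) - (0) = -1 + pi**2/72 + sqrt(3)*pi/6.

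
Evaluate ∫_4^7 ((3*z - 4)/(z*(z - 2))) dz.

-5*log(2) + log(5) + 2*log(7)

Factor the denominator: z**2 - 2*z = z(z - 2).
Partial fractions: (3*z - 4)/(z*(z - 2)) = 2/z + 1/(z - 2).
An antiderivative is F(z) = 2*log(z) + log(z - 2).
Then F(7) - F(4) = (log(5) + 2*log(7)) - (log(32)) = -5*log(2) + log(5) + 2*log(7).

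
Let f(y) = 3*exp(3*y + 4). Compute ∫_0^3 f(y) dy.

Let u = 3*y + 4, so du = 3 dy. When y = 0, u = 4; when y = 3, u = 13.
The integral becomes ∫ exp(u) du from 4 to 13, with antiderivative exp(u).
Back in y: F(y) = exp(3*y + 4).
Then F(3) - F(0) = (exp(13)) - (exp(4)) = -exp(4) + exp(13).

-exp(4) + exp(13)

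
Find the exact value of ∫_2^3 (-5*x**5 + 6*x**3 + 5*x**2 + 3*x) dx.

By the power rule, an antiderivative is F(x) = -5*x**6/6 + 3*x**4/2 + 5*x**3/3 + 3*x**2/2.
Then F(3) - F(2) = (-855/2) - (-10) = -835/2.

-835/2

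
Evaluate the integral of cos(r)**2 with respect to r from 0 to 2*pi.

Use the identity cos^2(r) = (1 + cos(2*r))/2.
An antiderivative is F(r) = r/2 + sin(2*r)/4.
Then F(2*pi) - F(0) = (pi) - (0) = pi.

pi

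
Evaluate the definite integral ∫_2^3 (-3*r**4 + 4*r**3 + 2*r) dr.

-283/5

By the power rule, an antiderivative is F(r) = -3*r**5/5 + r**4 + r**2.
Then F(3) - F(2) = (-279/5) - (4/5) = -283/5.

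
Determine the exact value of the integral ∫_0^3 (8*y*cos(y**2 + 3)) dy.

Let u = y**2 + 3, so du = 2*y dy. When y = 0, u = 3; when y = 3, u = 12.
The integral becomes 4·∫ cos(u) du from 3 to 12, with antiderivative 4*sin(u).
Back in y: F(y) = 4*sin(y**2 + 3).
Then F(3) - F(0) = (4*sin(12)) - (4*sin(3)) = 4*sin(12) - 4*sin(3).

4*sin(12) - 4*sin(3)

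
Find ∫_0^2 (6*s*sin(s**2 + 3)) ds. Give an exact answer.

Let u = s**2 + 3, so du = 2*s ds. When s = 0, u = 3; when s = 2, u = 7.
The integral becomes 3·∫ sin(u) du from 3 to 7, with antiderivative -3*cos(u).
Back in s: F(s) = -3*cos(s**2 + 3).
Then F(2) - F(0) = (-3*cos(7)) - (-3*cos(3)) = 3*cos(3) - 3*cos(7).

3*cos(3) - 3*cos(7)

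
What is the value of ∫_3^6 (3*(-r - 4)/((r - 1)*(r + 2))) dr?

Factor the denominator: r**2 + r - 2 = (r + 2)(r - 1).
Partial fractions: 3*(-r - 4)/((r - 1)*(r + 2)) = 2/(r + 2) - 5/(r - 1).
An antiderivative is F(r) = -5*log(r - 1) + 2*log(r + 2).
Then F(6) - F(3) = (-5*log(5) + 6*log(2)) - (log(25/32)) = -7*log(5) + 11*log(2).

-7*log(5) + 11*log(2)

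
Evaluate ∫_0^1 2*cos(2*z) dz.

Let u = 2*z, so du = 2 dz. When z = 0, u = 0; when z = 1, u = 2.
The integral becomes ∫ cos(u) du from 0 to 2, with antiderivative sin(u).
Back in z: F(z) = sin(2*z).
Then F(1) - F(0) = (sin(2)) - (0) = sin(2).

sin(2)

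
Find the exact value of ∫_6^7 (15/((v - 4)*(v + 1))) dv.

Factor the denominator: v**2 - 3*v - 4 = (v + 1)(v - 4).
Partial fractions: 15/((v - 4)*(v + 1)) = -3/(v + 1) + 3/(v - 4).
An antiderivative is F(v) = 3*log(v - 4) - 3*log(v + 1).
Then F(7) - F(6) = (-9*log(2) + 3*log(3)) - (-3*log(7) + 3*log(2)) = -12*log(2) + 3*log(3) + 3*log(7).

-12*log(2) + 3*log(3) + 3*log(7)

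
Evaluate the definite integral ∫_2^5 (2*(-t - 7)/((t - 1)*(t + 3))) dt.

-log(100)

Factor the denominator: t**2 + 2*t - 3 = (t + 3)(t - 1).
Partial fractions: 2*(-t - 7)/((t - 1)*(t + 3)) = 2/(t + 3) - 4/(t - 1).
An antiderivative is F(t) = -4*log(t - 1) + 2*log(t + 3).
Then F(5) - F(2) = (-log(4)) - (log(25)) = -log(100).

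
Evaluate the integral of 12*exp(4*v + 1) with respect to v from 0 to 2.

-3*exp(1)*(1 - exp(8))

Let u = 4*v + 1, so du = 4 dv. When v = 0, u = 1; when v = 2, u = 9.
The integral becomes 3·∫ exp(u) du from 1 to 9, with antiderivative 3*exp(u).
Back in v: F(v) = 3*exp(4*v + 1).
Then F(2) - F(0) = (3*exp(9)) - (3*exp(1)) = -3*exp(1)*(1 - exp(8)).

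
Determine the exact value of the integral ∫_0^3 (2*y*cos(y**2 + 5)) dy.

Let u = y**2 + 5, so du = 2*y dy. When y = 0, u = 5; when y = 3, u = 14.
The integral becomes ∫ cos(u) du from 5 to 14, with antiderivative sin(u).
Back in y: F(y) = sin(y**2 + 5).
Then F(3) - F(0) = (sin(14)) - (sin(5)) = -sin(5) + sin(14).

-sin(5) + sin(14)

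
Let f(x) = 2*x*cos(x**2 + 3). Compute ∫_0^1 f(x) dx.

Let u = x**2 + 3, so du = 2*x dx. When x = 0, u = 3; when x = 1, u = 4.
The integral becomes ∫ cos(u) du from 3 to 4, with antiderivative sin(u).
Back in x: F(x) = sin(x**2 + 3).
Then F(1) - F(0) = (sin(4)) - (sin(3)) = sin(4) - sin(3).

sin(4) - sin(3)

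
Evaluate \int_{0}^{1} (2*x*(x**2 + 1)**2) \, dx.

Let u = x**2 + 1, so du = 2*x dx. When x = 0, u = 1; when x = 1, u = 2.
The integral becomes ∫ u**2 du from 1 to 2, with antiderivative u**3/3.
Back in x: F(x) = (x**2 + 1)**3/3.
Then F(1) - F(0) = (8/3) - (1/3) = 7/3.

7/3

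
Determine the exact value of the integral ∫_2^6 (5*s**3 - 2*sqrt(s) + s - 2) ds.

-8*sqrt(6) + 8*sqrt(2)/3 + 1608

By the power rule, an antiderivative is F(s) = 5*s**4/4 - 4*s**(3/2)/3 + s**2/2 - 2*s.
Then F(6) - F(2) = (1626 - 8*sqrt(6)) - (18 - 8*sqrt(2)/3) = -8*sqrt(6) + 8*sqrt(2)/3 + 1608.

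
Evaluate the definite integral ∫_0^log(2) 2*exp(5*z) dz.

62/5

Let u = exp(z), so du = exp(z) dz. When z = 0, u = 1; when z = log(2), u = 2.
The integral becomes 2·∫ u**4 du from 1 to 2, with antiderivative 2*u**5/5.
Back in z: F(z) = 2*exp(5*z)/5.
Then F(log(2)) - F(0) = (64/5) - (2/5) = 62/5.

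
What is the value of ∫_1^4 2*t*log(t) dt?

-15/2 + 32*log(2)

Integrate by parts once (u = ln t, dv = 2*t dt).
An antiderivative is F(t) = t**2*(2*log(t) - 1)/2.
Then F(4) - F(1) = (-8 + 32*log(2)) - (-1/2) = -15/2 + 32*log(2).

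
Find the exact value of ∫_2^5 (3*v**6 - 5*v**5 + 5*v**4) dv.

329739/14

By the power rule, an antiderivative is F(v) = 3*v**7/7 - 5*v**6/6 + v**5.
Then F(5) - F(2) = (990625/42) - (704/21) = 329739/14.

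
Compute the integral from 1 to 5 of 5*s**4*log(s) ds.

-3124/5 + 3125*log(5)

Integrate by parts once (u = ln s, dv = 5*s**4 ds).
An antiderivative is F(s) = s**5*(5*log(s) - 1)/5.
Then F(5) - F(1) = (-625 + 3125*log(5)) - (-1/5) = -3124/5 + 3125*log(5).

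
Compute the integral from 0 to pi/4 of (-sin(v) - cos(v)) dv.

An antiderivative is F(v) = -sin(v) + cos(v).
Then F(pi/4) - F(0) = (0) - (1) = -1.

-1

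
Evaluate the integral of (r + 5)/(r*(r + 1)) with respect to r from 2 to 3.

-13*log(2) + 9*log(3)

Factor the denominator: r**2 + r = (r + 1)r.
Partial fractions: (r + 5)/(r*(r + 1)) = -4/(r + 1) + 5/r.
An antiderivative is F(r) = 5*log(r) - 4*log(r + 1).
Then F(3) - F(2) = (-8*log(2) + 5*log(3)) - (log(32/81)) = -13*log(2) + 9*log(3).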